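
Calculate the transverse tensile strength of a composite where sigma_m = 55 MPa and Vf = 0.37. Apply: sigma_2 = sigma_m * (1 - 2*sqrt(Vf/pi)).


factor = 1 - 2*sqrt(0.37/pi) = 0.3136
sigma_2 = 55 * 0.3136 = 17.25 MPa

17.25 MPa


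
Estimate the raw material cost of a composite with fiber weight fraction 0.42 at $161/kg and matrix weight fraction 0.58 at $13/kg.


Cost = cost_f*Wf + cost_m*Wm = 161*0.42 + 13*0.58 = $75.16/kg

$75.16/kg


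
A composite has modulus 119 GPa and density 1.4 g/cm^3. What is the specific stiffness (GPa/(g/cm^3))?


Specific stiffness = E/rho = 119/1.4 = 85.0 GPa/(g/cm^3)

85.0 GPa/(g/cm^3)


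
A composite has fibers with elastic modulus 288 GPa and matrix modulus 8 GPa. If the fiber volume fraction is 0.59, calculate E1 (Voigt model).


E1 = Ef*Vf + Em*(1-Vf) = 288*0.59 + 8*0.41 = 173.2 GPa

173.2 GPa


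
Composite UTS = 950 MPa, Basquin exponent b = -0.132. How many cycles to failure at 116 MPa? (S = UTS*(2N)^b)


N = 0.5 * (S/UTS)^(1/b) = 0.5 * (116/950)^(1/-0.132) = 4.1462e+06 cycles

4.1462e+06 cycles


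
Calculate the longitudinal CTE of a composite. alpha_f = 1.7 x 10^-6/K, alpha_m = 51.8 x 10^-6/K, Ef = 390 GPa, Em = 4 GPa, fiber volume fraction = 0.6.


E1 = Ef*Vf + Em*(1-Vf) = 235.6
alpha_1 = (alpha_f*Ef*Vf + alpha_m*Em*(1-Vf))/E1 = 2.04 x 10^-6/K

2.04 x 10^-6/K


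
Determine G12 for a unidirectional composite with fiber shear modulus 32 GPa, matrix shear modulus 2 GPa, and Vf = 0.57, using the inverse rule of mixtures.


1/G12 = Vf/Gf + (1-Vf)/Gm = 0.57/32 + 0.43/2
G12 = 4.3 GPa

4.3 GPa


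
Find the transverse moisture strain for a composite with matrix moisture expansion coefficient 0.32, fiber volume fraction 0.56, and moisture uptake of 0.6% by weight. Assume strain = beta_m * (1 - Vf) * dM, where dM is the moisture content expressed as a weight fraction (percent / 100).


dM = 0.6/100 = 0.006
strain = beta_m * (1-Vf) * dM = 0.32 * 0.44 * 0.006 = 0.0008448

0.0008448


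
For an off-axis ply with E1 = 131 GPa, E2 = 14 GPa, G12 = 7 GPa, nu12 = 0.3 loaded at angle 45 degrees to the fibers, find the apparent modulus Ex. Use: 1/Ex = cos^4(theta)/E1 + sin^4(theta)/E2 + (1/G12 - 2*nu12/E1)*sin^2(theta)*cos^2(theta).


cos^4(45) = 0.25, sin^4(45) = 0.25, sin^2(45)*cos^2(45) = 0.25
1/G12 - 2*nu12/E1 = 1/7 - 2*0.3/131 = 0.138277 GPa^-1
1/Ex = 0.25/131 + 0.25/14 + 0.138277*0.25 = 0.0543348 GPa^-1
Ex = 18.4 GPa

18.4 GPa


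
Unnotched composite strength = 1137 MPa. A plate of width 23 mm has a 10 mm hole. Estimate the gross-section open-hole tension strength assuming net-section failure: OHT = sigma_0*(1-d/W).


OHT = sigma_0*(1-d/W) = 1137*(1-10/23) = 642.7 MPa

642.7 MPa


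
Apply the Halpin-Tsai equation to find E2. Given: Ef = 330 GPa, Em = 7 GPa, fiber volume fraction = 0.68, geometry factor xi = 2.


eta = (Ef/Em - 1)/(Ef/Em + xi) = (47.1429 - 1)/(47.1429 + 2) = 0.939
E2 = Em*(1+xi*eta*Vf)/(1-eta*Vf) = 44.09 GPa

44.09 GPa


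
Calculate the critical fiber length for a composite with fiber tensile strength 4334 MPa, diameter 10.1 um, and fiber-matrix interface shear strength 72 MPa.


Lc = sigma_f * d / (2 * tau_i) = 4334 * 10.1 / (2 * 72) = 304.0 um

304.0 um


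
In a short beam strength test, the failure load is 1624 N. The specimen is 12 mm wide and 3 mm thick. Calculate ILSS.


ILSS = 3F/(4bh) = 3*1624/(4*12*3) = 33.83 MPa

33.83 MPa


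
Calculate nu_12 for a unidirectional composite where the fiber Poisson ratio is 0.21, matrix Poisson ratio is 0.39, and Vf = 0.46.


nu_12 = nu_f*Vf + nu_m*(1-Vf) = 0.21*0.46 + 0.39*0.54 = 0.3072

0.3072


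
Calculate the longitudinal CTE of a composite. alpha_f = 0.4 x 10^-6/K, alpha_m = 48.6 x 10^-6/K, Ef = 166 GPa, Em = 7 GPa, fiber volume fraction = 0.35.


E1 = Ef*Vf + Em*(1-Vf) = 62.65
alpha_1 = (alpha_f*Ef*Vf + alpha_m*Em*(1-Vf))/E1 = 3.9 x 10^-6/K

3.9 x 10^-6/K


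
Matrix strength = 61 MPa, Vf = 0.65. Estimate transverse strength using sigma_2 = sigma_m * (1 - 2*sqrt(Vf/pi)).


factor = 1 - 2*sqrt(0.65/pi) = 0.0903
sigma_2 = 61 * 0.0903 = 5.51 MPa

5.51 MPa


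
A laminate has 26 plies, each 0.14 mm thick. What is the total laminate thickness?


h = n * t_ply = 26 * 0.14 = 3.64 mm

3.64 mm


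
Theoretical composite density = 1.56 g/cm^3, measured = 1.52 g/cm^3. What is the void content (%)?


Void% = (rho_theo - rho_actual)/rho_theo * 100 = (1.56 - 1.52)/1.56 * 100 = 2.56%

2.56%


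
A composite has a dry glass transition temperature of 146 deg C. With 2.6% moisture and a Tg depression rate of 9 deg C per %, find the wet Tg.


Tg_wet = Tg_dry - k*moisture = 146 - 9*2.6 = 122.6 deg C

122.6 deg C


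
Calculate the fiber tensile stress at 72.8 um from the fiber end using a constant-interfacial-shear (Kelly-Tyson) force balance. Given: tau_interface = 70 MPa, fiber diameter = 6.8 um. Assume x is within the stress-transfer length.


Force balance: sigma_f * (pi*d^2/4) = tau * (pi*d) * x  ->  sigma_f = 4 * tau * x / d
sigma_f = 4 * 70 * 72.8 / 6.8 = 2997.6 MPa

2997.6 MPa


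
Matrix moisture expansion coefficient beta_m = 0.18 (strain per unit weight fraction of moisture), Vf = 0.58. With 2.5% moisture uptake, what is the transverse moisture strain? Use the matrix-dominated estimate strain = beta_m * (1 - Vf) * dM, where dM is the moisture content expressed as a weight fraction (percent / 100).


dM = 2.5/100 = 0.025
strain = beta_m * (1-Vf) * dM = 0.18 * 0.42 * 0.025 = 0.00189

0.00189


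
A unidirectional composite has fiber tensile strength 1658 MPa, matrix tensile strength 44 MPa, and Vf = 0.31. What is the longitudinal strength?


sigma_1 = sigma_f*Vf + sigma_m*(1-Vf) = 1658*0.31 + 44*0.69 = 544.3 MPa

544.3 MPa


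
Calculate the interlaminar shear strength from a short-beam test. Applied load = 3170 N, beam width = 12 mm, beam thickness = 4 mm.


ILSS = 3F/(4bh) = 3*3170/(4*12*4) = 49.53 MPa

49.53 MPa


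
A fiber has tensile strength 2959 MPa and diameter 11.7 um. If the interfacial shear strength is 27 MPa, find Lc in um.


Lc = sigma_f * d / (2 * tau_i) = 2959 * 11.7 / (2 * 27) = 641.1 um

641.1 um


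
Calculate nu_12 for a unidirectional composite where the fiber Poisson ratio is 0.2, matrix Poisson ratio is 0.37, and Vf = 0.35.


nu_12 = nu_f*Vf + nu_m*(1-Vf) = 0.2*0.35 + 0.37*0.65 = 0.3105

0.3105


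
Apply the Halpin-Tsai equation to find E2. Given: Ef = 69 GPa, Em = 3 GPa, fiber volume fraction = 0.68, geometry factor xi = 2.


eta = (Ef/Em - 1)/(Ef/Em + xi) = (23.0 - 1)/(23.0 + 2) = 0.88
E2 = Em*(1+xi*eta*Vf)/(1-eta*Vf) = 16.41 GPa

16.41 GPa


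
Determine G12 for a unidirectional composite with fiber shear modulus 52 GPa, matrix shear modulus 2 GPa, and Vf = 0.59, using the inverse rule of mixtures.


1/G12 = Vf/Gf + (1-Vf)/Gm = 0.59/52 + 0.41/2
G12 = 4.62 GPa

4.62 GPa


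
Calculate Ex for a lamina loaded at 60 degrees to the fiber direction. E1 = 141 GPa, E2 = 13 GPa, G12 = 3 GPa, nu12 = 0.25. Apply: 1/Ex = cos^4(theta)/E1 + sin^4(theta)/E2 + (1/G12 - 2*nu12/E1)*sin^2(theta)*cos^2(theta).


cos^4(60) = 0.0625, sin^4(60) = 0.5625, sin^2(60)*cos^2(60) = 0.1875
1/G12 - 2*nu12/E1 = 1/3 - 2*0.25/141 = 0.329787 GPa^-1
1/Ex = 0.0625/141 + 0.5625/13 + 0.329787*0.1875 = 0.1055476 GPa^-1
Ex = 9.47 GPa

9.47 GPa


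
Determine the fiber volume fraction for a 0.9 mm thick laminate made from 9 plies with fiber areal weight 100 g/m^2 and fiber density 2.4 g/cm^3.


Vf = n * FAW / (rho_f * h * 1000) = 9 * 100 / (2.4 * 0.9 * 1000) = 0.4167

0.4167


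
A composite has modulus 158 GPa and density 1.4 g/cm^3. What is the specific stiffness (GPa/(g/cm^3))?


Specific stiffness = E/rho = 158/1.4 = 112.9 GPa/(g/cm^3)

112.9 GPa/(g/cm^3)


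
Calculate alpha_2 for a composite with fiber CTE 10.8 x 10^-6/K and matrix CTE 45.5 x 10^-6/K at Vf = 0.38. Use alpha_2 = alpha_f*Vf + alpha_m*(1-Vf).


alpha_2 = alpha_f*Vf + alpha_m*(1-Vf) = 10.8*0.38 + 45.5*0.62 = 32.3 x 10^-6/K

32.3 x 10^-6/K


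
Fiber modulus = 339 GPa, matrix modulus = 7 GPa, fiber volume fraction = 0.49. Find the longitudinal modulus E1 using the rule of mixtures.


E1 = Ef*Vf + Em*(1-Vf) = 339*0.49 + 7*0.51 = 169.68 GPa

169.68 GPa


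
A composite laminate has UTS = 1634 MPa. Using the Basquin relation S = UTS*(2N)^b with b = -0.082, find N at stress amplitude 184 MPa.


N = 0.5 * (S/UTS)^(1/b) = 0.5 * (184/1634)^(1/-0.082) = 1.8418e+11 cycles

1.8418e+11 cycles


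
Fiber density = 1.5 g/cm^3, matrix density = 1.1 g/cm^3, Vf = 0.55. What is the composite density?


rho_c = rho_f*Vf + rho_m*(1-Vf) = 1.5*0.55 + 1.1*0.45 = 1.32 g/cm^3

1.32 g/cm^3


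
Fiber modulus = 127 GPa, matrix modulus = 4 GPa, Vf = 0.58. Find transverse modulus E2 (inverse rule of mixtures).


1/E2 = Vf/Ef + (1-Vf)/Em = 0.58/127 + 0.42/4
E2 = 9.13 GPa

9.13 GPa


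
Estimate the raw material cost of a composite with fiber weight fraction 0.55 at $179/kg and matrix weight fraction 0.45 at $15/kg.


Cost = cost_f*Wf + cost_m*Wm = 179*0.55 + 15*0.45 = $105.2/kg

$105.2/kg


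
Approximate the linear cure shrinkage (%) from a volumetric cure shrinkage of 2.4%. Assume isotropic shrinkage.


Linear shrinkage ≈ vol_shrink/3 = 2.4/3 = 0.8%

0.8%


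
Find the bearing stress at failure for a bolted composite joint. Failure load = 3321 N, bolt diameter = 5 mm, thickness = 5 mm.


sigma_br = F/(d*h) = 3321/(5*5) = 132.8 MPa

132.8 MPa


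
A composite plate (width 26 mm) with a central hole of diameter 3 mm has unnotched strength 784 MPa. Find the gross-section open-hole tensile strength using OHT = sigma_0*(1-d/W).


OHT = sigma_0*(1-d/W) = 784*(1-3/26) = 693.5 MPa

693.5 MPa


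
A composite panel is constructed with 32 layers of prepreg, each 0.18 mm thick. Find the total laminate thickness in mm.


h = n * t_ply = 32 * 0.18 = 5.76 mm

5.76 mm


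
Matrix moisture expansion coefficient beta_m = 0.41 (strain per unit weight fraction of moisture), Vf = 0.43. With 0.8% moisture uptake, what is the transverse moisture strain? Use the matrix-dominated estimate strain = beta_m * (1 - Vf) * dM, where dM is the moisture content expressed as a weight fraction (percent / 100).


dM = 0.8/100 = 0.008
strain = beta_m * (1-Vf) * dM = 0.41 * 0.57 * 0.008 = 0.0018696

0.0018696


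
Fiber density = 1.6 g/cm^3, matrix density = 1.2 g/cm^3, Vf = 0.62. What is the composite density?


rho_c = rho_f*Vf + rho_m*(1-Vf) = 1.6*0.62 + 1.2*0.38 = 1.448 g/cm^3

1.448 g/cm^3


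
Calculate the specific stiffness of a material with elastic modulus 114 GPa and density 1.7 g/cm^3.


Specific stiffness = E/rho = 114/1.7 = 67.1 GPa/(g/cm^3)

67.1 GPa/(g/cm^3)


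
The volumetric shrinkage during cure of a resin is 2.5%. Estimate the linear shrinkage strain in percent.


Linear shrinkage ≈ vol_shrink/3 = 2.5/3 = 0.833%

0.833%


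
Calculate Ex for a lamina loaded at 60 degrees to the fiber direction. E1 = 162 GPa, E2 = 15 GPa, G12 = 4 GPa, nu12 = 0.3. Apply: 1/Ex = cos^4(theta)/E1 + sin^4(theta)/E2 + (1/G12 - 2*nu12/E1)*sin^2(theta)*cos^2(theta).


cos^4(60) = 0.0625, sin^4(60) = 0.5625, sin^2(60)*cos^2(60) = 0.1875
1/G12 - 2*nu12/E1 = 1/4 - 2*0.3/162 = 0.246296 GPa^-1
1/Ex = 0.0625/162 + 0.5625/15 + 0.246296*0.1875 = 0.0840664 GPa^-1
Ex = 11.9 GPa

11.9 GPa


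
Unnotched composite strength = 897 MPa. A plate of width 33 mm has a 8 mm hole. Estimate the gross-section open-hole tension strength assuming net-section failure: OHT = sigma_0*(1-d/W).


OHT = sigma_0*(1-d/W) = 897*(1-8/33) = 679.5 MPa

679.5 MPa


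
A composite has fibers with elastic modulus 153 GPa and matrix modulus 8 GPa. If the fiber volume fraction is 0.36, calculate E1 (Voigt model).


E1 = Ef*Vf + Em*(1-Vf) = 153*0.36 + 8*0.64 = 60.2 GPa

60.2 GPa


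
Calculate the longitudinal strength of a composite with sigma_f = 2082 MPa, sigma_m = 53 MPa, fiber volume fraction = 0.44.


sigma_1 = sigma_f*Vf + sigma_m*(1-Vf) = 2082*0.44 + 53*0.56 = 945.8 MPa

945.8 MPa


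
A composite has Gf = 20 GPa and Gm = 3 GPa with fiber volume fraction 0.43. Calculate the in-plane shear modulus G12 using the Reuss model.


1/G12 = Vf/Gf + (1-Vf)/Gm = 0.43/20 + 0.57/3
G12 = 4.73 GPa

4.73 GPa


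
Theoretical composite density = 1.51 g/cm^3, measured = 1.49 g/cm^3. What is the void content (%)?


Void% = (rho_theo - rho_actual)/rho_theo * 100 = (1.51 - 1.49)/1.51 * 100 = 1.32%

1.32%


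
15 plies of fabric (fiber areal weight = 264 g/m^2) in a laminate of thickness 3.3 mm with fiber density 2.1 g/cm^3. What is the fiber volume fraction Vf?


Vf = n * FAW / (rho_f * h * 1000) = 15 * 264 / (2.1 * 3.3 * 1000) = 0.5714

0.5714


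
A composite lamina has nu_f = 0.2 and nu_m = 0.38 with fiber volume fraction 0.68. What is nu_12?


nu_12 = nu_f*Vf + nu_m*(1-Vf) = 0.2*0.68 + 0.38*0.32 = 0.2576

0.2576


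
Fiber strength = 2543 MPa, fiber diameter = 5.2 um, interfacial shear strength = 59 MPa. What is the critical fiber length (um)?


Lc = sigma_f * d / (2 * tau_i) = 2543 * 5.2 / (2 * 59) = 112.1 um

112.1 um


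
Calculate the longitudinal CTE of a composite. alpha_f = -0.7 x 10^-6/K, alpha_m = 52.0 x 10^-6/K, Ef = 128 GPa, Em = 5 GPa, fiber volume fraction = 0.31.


E1 = Ef*Vf + Em*(1-Vf) = 43.13
alpha_1 = (alpha_f*Ef*Vf + alpha_m*Em*(1-Vf))/E1 = 3.52 x 10^-6/K

3.52 x 10^-6/K


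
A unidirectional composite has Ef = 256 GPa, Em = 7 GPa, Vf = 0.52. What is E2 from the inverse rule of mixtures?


1/E2 = Vf/Ef + (1-Vf)/Em = 0.52/256 + 0.48/7
E2 = 14.16 GPa

14.16 GPa


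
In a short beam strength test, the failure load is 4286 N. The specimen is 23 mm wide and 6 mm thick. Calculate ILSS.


ILSS = 3F/(4bh) = 3*4286/(4*23*6) = 23.29 MPa

23.29 MPa


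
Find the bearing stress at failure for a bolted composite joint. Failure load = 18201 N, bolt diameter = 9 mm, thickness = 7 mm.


sigma_br = F/(d*h) = 18201/(9*7) = 288.9 MPa

288.9 MPa


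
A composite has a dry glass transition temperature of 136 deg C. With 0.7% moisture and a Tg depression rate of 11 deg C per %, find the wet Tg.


Tg_wet = Tg_dry - k*moisture = 136 - 11*0.7 = 128.3 deg C

128.3 deg C


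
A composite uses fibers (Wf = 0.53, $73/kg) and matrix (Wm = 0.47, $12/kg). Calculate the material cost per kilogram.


Cost = cost_f*Wf + cost_m*Wm = 73*0.53 + 12*0.47 = $44.33/kg

$44.33/kg


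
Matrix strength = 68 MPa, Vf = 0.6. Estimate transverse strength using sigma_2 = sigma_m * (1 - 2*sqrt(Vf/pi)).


factor = 1 - 2*sqrt(0.6/pi) = 0.126
sigma_2 = 68 * 0.126 = 8.57 MPa

8.57 MPa


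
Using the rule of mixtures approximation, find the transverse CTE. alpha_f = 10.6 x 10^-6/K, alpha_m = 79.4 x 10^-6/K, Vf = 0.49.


alpha_2 = alpha_f*Vf + alpha_m*(1-Vf) = 10.6*0.49 + 79.4*0.51 = 45.7 x 10^-6/K

45.7 x 10^-6/K


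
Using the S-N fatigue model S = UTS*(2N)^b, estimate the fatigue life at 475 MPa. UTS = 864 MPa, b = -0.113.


N = 0.5 * (S/UTS)^(1/b) = 0.5 * (475/864)^(1/-0.113) = 99.6009 cycles

99.6009 cycles


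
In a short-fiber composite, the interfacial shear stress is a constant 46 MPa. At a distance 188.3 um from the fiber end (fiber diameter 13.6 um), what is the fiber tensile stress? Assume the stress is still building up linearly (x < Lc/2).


Force balance: sigma_f * (pi*d^2/4) = tau * (pi*d) * x  ->  sigma_f = 4 * tau * x / d
sigma_f = 4 * 46 * 188.3 / 13.6 = 2547.6 MPa

2547.6 MPa


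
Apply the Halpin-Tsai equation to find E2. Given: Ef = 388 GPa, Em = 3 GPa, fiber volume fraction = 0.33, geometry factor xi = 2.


eta = (Ef/Em - 1)/(Ef/Em + xi) = (129.3333 - 1)/(129.3333 + 2) = 0.9772
E2 = Em*(1+xi*eta*Vf)/(1-eta*Vf) = 7.28 GPa

7.28 GPa


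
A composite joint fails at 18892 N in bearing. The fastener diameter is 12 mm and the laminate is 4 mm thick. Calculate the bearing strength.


sigma_br = F/(d*h) = 18892/(12*4) = 393.6 MPa

393.6 MPa


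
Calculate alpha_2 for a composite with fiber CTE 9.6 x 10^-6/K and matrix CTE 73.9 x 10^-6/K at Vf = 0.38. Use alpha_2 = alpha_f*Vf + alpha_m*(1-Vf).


alpha_2 = alpha_f*Vf + alpha_m*(1-Vf) = 9.6*0.38 + 73.9*0.62 = 49.5 x 10^-6/K

49.5 x 10^-6/K


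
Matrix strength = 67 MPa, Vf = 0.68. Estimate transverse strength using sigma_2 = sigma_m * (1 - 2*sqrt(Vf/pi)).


factor = 1 - 2*sqrt(0.68/pi) = 0.0695
sigma_2 = 67 * 0.0695 = 4.66 MPa

4.66 MPa


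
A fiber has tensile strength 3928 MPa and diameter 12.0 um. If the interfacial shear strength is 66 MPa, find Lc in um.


Lc = sigma_f * d / (2 * tau_i) = 3928 * 12.0 / (2 * 66) = 357.1 um

357.1 um


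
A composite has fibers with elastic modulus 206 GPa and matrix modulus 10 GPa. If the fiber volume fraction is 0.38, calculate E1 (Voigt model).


E1 = Ef*Vf + Em*(1-Vf) = 206*0.38 + 10*0.62 = 84.48 GPa

84.48 GPa


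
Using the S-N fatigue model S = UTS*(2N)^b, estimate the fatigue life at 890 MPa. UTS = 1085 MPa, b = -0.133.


N = 0.5 * (S/UTS)^(1/b) = 0.5 * (890/1085)^(1/-0.133) = 2.2176 cycles

2.2176 cycles


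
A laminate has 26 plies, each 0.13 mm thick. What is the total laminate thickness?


h = n * t_ply = 26 * 0.13 = 3.38 mm

3.38 mm


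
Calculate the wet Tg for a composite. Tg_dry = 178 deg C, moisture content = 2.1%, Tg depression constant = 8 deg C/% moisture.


Tg_wet = Tg_dry - k*moisture = 178 - 8*2.1 = 161.2 deg C

161.2 deg C


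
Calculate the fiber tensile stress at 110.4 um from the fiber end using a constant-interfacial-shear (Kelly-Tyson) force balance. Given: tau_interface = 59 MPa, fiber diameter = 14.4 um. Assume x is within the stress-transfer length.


Force balance: sigma_f * (pi*d^2/4) = tau * (pi*d) * x  ->  sigma_f = 4 * tau * x / d
sigma_f = 4 * 59 * 110.4 / 14.4 = 1809.3 MPa

1809.3 MPa


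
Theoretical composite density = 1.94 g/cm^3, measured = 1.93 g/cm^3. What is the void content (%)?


Void% = (rho_theo - rho_actual)/rho_theo * 100 = (1.94 - 1.93)/1.94 * 100 = 0.52%

0.52%


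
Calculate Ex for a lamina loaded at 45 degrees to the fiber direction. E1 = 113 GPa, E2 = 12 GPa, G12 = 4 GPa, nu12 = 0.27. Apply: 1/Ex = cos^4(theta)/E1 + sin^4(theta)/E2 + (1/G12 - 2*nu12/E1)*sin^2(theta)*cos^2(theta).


cos^4(45) = 0.25, sin^4(45) = 0.25, sin^2(45)*cos^2(45) = 0.25
1/G12 - 2*nu12/E1 = 1/4 - 2*0.27/113 = 0.245221 GPa^-1
1/Ex = 0.25/113 + 0.25/12 + 0.245221*0.25 = 0.084351 GPa^-1
Ex = 11.86 GPa

11.86 GPa


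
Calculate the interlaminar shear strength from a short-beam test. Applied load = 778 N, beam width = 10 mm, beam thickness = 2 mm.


ILSS = 3F/(4bh) = 3*778/(4*10*2) = 29.18 MPa

29.18 MPa


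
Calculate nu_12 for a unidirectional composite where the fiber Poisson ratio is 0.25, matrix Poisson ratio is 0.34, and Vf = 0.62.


nu_12 = nu_f*Vf + nu_m*(1-Vf) = 0.25*0.62 + 0.34*0.38 = 0.2842

0.2842


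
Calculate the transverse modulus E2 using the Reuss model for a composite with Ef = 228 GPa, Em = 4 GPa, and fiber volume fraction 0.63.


1/E2 = Vf/Ef + (1-Vf)/Em = 0.63/228 + 0.37/4
E2 = 10.5 GPa

10.5 GPa


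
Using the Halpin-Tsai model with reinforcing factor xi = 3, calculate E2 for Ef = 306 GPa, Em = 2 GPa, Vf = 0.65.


eta = (Ef/Em - 1)/(Ef/Em + xi) = (153.0 - 1)/(153.0 + 3) = 0.9744
E2 = Em*(1+xi*eta*Vf)/(1-eta*Vf) = 15.82 GPa

15.82 GPa


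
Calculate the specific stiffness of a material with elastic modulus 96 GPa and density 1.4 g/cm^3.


Specific stiffness = E/rho = 96/1.4 = 68.6 GPa/(g/cm^3)

68.6 GPa/(g/cm^3)


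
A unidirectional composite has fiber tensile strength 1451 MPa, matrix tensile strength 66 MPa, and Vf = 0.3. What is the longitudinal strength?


sigma_1 = sigma_f*Vf + sigma_m*(1-Vf) = 1451*0.3 + 66*0.7 = 481.5 MPa

481.5 MPa


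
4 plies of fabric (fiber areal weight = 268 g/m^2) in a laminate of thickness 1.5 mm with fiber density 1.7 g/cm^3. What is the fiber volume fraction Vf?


Vf = n * FAW / (rho_f * h * 1000) = 4 * 268 / (1.7 * 1.5 * 1000) = 0.4204

0.4204


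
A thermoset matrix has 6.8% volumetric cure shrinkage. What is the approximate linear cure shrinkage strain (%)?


Linear shrinkage ≈ vol_shrink/3 = 6.8/3 = 2.267%

2.267%


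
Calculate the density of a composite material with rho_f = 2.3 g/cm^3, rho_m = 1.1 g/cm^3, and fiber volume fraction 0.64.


rho_c = rho_f*Vf + rho_m*(1-Vf) = 2.3*0.64 + 1.1*0.36 = 1.868 g/cm^3

1.868 g/cm^3


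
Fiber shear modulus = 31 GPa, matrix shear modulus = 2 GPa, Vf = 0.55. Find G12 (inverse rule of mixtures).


1/G12 = Vf/Gf + (1-Vf)/Gm = 0.55/31 + 0.45/2
G12 = 4.12 GPa

4.12 GPa


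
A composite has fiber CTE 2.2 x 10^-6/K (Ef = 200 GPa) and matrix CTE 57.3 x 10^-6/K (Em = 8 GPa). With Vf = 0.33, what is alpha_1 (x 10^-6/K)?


E1 = Ef*Vf + Em*(1-Vf) = 71.36
alpha_1 = (alpha_f*Ef*Vf + alpha_m*Em*(1-Vf))/E1 = 6.34 x 10^-6/K

6.34 x 10^-6/K


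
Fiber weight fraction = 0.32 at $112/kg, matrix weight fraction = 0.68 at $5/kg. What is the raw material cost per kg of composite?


Cost = cost_f*Wf + cost_m*Wm = 112*0.32 + 5*0.68 = $39.24/kg

$39.24/kg


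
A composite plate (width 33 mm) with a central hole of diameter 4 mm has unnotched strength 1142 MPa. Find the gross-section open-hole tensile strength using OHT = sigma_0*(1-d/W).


OHT = sigma_0*(1-d/W) = 1142*(1-4/33) = 1003.6 MPa

1003.6 MPa


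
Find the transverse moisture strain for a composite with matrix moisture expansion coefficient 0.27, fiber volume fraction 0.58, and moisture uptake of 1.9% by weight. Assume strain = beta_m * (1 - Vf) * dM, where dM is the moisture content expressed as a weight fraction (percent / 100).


dM = 1.9/100 = 0.019
strain = beta_m * (1-Vf) * dM = 0.27 * 0.42 * 0.019 = 0.0021546

0.0021546


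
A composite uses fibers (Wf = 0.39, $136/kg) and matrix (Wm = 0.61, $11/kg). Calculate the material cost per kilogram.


Cost = cost_f*Wf + cost_m*Wm = 136*0.39 + 11*0.61 = $59.75/kg

$59.75/kg


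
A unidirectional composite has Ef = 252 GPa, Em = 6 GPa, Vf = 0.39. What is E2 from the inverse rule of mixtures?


1/E2 = Vf/Ef + (1-Vf)/Em = 0.39/252 + 0.61/6
E2 = 9.69 GPa

9.69 GPa


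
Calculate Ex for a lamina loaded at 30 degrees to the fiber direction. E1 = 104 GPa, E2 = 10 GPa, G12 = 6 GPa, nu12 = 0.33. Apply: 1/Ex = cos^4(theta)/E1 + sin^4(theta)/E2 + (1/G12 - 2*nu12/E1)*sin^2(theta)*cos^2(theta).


cos^4(30) = 0.5625, sin^4(30) = 0.0625, sin^2(30)*cos^2(30) = 0.1875
1/G12 - 2*nu12/E1 = 1/6 - 2*0.33/104 = 0.160321 GPa^-1
1/Ex = 0.5625/104 + 0.0625/10 + 0.160321*0.1875 = 0.0417188 GPa^-1
Ex = 23.97 GPa

23.97 GPa


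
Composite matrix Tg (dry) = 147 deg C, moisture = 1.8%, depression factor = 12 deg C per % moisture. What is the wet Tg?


Tg_wet = Tg_dry - k*moisture = 147 - 12*1.8 = 125.4 deg C

125.4 deg C


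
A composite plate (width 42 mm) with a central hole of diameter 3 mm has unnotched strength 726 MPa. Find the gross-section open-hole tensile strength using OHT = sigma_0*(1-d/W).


OHT = sigma_0*(1-d/W) = 726*(1-3/42) = 674.1 MPa

674.1 MPa


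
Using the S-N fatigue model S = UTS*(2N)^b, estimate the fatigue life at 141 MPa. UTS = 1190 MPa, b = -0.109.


N = 0.5 * (S/UTS)^(1/b) = 0.5 * (141/1190)^(1/-0.109) = 1.5754e+08 cycles

1.5754e+08 cycles


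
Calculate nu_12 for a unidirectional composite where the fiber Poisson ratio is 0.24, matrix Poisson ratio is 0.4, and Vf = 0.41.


nu_12 = nu_f*Vf + nu_m*(1-Vf) = 0.24*0.41 + 0.4*0.59 = 0.3344

0.3344


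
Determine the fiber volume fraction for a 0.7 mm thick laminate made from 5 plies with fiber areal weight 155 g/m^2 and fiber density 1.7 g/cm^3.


Vf = n * FAW / (rho_f * h * 1000) = 5 * 155 / (1.7 * 0.7 * 1000) = 0.6513

0.6513


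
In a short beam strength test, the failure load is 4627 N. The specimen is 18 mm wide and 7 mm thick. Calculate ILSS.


ILSS = 3F/(4bh) = 3*4627/(4*18*7) = 27.54 MPa

27.54 MPa


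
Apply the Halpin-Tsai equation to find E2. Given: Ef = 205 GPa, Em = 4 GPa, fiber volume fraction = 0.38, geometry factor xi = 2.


eta = (Ef/Em - 1)/(Ef/Em + xi) = (51.25 - 1)/(51.25 + 2) = 0.9437
E2 = Em*(1+xi*eta*Vf)/(1-eta*Vf) = 10.71 GPa

10.71 GPa


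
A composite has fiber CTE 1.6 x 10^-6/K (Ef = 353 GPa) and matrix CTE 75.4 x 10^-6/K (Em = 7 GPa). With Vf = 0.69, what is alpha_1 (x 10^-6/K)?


E1 = Ef*Vf + Em*(1-Vf) = 245.74
alpha_1 = (alpha_f*Ef*Vf + alpha_m*Em*(1-Vf))/E1 = 2.25 x 10^-6/K

2.25 x 10^-6/K


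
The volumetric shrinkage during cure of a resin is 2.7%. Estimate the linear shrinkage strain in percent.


Linear shrinkage ≈ vol_shrink/3 = 2.7/3 = 0.9%

0.9%


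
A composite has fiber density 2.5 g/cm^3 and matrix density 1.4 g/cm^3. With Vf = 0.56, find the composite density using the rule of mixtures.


rho_c = rho_f*Vf + rho_m*(1-Vf) = 2.5*0.56 + 1.4*0.44 = 2.016 g/cm^3

2.016 g/cm^3


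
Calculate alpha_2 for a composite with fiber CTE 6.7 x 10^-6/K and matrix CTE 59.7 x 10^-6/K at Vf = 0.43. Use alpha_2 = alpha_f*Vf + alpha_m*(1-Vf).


alpha_2 = alpha_f*Vf + alpha_m*(1-Vf) = 6.7*0.43 + 59.7*0.57 = 36.9 x 10^-6/K

36.9 x 10^-6/K


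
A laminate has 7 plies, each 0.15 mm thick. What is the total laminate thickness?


h = n * t_ply = 7 * 0.15 = 1.05 mm

1.05 mm


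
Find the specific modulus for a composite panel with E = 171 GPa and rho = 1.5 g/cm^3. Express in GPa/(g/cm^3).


Specific stiffness = E/rho = 171/1.5 = 114.0 GPa/(g/cm^3)

114.0 GPa/(g/cm^3)


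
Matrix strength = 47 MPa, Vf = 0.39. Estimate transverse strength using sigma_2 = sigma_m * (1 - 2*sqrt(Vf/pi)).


factor = 1 - 2*sqrt(0.39/pi) = 0.2953
sigma_2 = 47 * 0.2953 = 13.88 MPa

13.88 MPa


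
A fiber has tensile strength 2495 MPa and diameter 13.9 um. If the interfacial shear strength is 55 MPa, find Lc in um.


Lc = sigma_f * d / (2 * tau_i) = 2495 * 13.9 / (2 * 55) = 315.3 um

315.3 um


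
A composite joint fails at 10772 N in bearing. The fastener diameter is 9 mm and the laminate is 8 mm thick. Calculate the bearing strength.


sigma_br = F/(d*h) = 10772/(9*8) = 149.6 MPa

149.6 MPa


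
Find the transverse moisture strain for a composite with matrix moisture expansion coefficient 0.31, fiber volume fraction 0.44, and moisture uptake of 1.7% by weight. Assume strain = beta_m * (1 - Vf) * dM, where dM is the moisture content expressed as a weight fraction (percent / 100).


dM = 1.7/100 = 0.017
strain = beta_m * (1-Vf) * dM = 0.31 * 0.56 * 0.017 = 0.0029512

0.0029512


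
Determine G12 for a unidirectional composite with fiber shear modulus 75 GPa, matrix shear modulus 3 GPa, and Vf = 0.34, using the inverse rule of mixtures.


1/G12 = Vf/Gf + (1-Vf)/Gm = 0.34/75 + 0.66/3
G12 = 4.45 GPa

4.45 GPa


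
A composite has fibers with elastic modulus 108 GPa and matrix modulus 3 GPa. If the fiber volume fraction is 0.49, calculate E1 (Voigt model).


E1 = Ef*Vf + Em*(1-Vf) = 108*0.49 + 3*0.51 = 54.45 GPa

54.45 GPa


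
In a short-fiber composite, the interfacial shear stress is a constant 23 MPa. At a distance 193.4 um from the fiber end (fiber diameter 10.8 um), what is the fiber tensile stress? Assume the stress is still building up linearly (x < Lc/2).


Force balance: sigma_f * (pi*d^2/4) = tau * (pi*d) * x  ->  sigma_f = 4 * tau * x / d
sigma_f = 4 * 23 * 193.4 / 10.8 = 1647.5 MPa

1647.5 MPa


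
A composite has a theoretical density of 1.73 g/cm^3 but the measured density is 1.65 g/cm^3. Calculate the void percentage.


Void% = (rho_theo - rho_actual)/rho_theo * 100 = (1.73 - 1.65)/1.73 * 100 = 4.62%

4.62%


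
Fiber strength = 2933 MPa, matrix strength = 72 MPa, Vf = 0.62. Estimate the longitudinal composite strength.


sigma_1 = sigma_f*Vf + sigma_m*(1-Vf) = 2933*0.62 + 72*0.38 = 1845.8 MPa

1845.8 MPa


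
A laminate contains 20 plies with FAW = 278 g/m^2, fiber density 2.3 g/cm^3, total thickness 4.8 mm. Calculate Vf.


Vf = n * FAW / (rho_f * h * 1000) = 20 * 278 / (2.3 * 4.8 * 1000) = 0.5036

0.5036


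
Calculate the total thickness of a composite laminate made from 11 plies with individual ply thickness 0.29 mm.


h = n * t_ply = 11 * 0.29 = 3.19 mm

3.19 mm


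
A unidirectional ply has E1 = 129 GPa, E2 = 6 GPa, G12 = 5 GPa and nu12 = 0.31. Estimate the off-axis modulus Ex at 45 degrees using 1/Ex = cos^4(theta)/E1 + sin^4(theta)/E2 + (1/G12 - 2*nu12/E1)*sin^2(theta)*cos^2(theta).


cos^4(45) = 0.25, sin^4(45) = 0.25, sin^2(45)*cos^2(45) = 0.25
1/G12 - 2*nu12/E1 = 1/5 - 2*0.31/129 = 0.195194 GPa^-1
1/Ex = 0.25/129 + 0.25/6 + 0.195194*0.25 = 0.0924031 GPa^-1
Ex = 10.82 GPa

10.82 GPa


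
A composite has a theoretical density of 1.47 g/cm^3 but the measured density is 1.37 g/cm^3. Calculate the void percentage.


Void% = (rho_theo - rho_actual)/rho_theo * 100 = (1.47 - 1.37)/1.47 * 100 = 6.8%

6.8%


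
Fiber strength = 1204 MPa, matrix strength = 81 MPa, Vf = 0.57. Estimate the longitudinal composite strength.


sigma_1 = sigma_f*Vf + sigma_m*(1-Vf) = 1204*0.57 + 81*0.43 = 721.1 MPa

721.1 MPa


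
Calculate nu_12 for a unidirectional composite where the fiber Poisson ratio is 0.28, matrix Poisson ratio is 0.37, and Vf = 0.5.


nu_12 = nu_f*Vf + nu_m*(1-Vf) = 0.28*0.5 + 0.37*0.5 = 0.325

0.325


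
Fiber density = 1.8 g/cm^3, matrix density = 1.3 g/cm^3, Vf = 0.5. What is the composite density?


rho_c = rho_f*Vf + rho_m*(1-Vf) = 1.8*0.5 + 1.3*0.5 = 1.55 g/cm^3

1.55 g/cm^3


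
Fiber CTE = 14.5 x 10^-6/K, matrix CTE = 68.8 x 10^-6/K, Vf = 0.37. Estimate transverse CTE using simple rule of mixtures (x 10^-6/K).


alpha_2 = alpha_f*Vf + alpha_m*(1-Vf) = 14.5*0.37 + 68.8*0.63 = 48.7 x 10^-6/K

48.7 x 10^-6/K


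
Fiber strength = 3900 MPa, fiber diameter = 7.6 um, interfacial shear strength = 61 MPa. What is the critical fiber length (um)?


Lc = sigma_f * d / (2 * tau_i) = 3900 * 7.6 / (2 * 61) = 243.0 um

243.0 um


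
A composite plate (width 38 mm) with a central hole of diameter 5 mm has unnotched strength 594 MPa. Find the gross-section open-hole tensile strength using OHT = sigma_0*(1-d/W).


OHT = sigma_0*(1-d/W) = 594*(1-5/38) = 515.8 MPa

515.8 MPa


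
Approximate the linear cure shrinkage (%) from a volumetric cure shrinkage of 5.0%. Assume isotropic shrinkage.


Linear shrinkage ≈ vol_shrink/3 = 5.0/3 = 1.667%

1.667%


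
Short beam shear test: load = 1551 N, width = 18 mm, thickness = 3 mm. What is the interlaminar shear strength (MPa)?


ILSS = 3F/(4bh) = 3*1551/(4*18*3) = 21.54 MPa

21.54 MPa


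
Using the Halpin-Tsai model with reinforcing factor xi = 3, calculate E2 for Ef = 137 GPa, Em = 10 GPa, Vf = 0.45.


eta = (Ef/Em - 1)/(Ef/Em + xi) = (13.7 - 1)/(13.7 + 3) = 0.7605
E2 = Em*(1+xi*eta*Vf)/(1-eta*Vf) = 30.81 GPa

30.81 GPa


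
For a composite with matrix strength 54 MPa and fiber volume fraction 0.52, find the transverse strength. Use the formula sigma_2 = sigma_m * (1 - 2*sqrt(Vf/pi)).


factor = 1 - 2*sqrt(0.52/pi) = 0.1863
sigma_2 = 54 * 0.1863 = 10.06 MPa

10.06 MPa


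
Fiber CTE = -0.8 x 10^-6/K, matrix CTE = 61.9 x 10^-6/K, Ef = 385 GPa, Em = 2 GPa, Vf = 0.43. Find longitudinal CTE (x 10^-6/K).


E1 = Ef*Vf + Em*(1-Vf) = 166.69
alpha_1 = (alpha_f*Ef*Vf + alpha_m*Em*(1-Vf))/E1 = -0.37 x 10^-6/K

-0.37 x 10^-6/K


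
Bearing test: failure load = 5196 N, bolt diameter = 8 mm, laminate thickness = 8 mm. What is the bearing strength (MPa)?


sigma_br = F/(d*h) = 5196/(8*8) = 81.2 MPa

81.2 MPa


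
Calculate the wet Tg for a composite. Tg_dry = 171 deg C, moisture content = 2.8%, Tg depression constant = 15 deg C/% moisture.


Tg_wet = Tg_dry - k*moisture = 171 - 15*2.8 = 129.0 deg C

129.0 deg C


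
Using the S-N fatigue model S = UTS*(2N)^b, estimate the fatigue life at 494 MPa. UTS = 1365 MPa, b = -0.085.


N = 0.5 * (S/UTS)^(1/b) = 0.5 * (494/1365)^(1/-0.085) = 77979.1090 cycles

77979.1090 cycles


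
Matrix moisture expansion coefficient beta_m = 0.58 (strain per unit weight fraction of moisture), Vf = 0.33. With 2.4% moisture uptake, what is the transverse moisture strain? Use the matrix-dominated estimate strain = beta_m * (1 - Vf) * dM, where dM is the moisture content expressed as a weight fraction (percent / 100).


dM = 2.4/100 = 0.024
strain = beta_m * (1-Vf) * dM = 0.58 * 0.67 * 0.024 = 0.0093264

0.0093264


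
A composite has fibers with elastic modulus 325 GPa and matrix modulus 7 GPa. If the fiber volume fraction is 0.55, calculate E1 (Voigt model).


E1 = Ef*Vf + Em*(1-Vf) = 325*0.55 + 7*0.45 = 181.9 GPa

181.9 GPa


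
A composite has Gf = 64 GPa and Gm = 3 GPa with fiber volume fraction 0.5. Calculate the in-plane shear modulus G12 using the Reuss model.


1/G12 = Vf/Gf + (1-Vf)/Gm = 0.5/64 + 0.5/3
G12 = 5.73 GPa

5.73 GPa


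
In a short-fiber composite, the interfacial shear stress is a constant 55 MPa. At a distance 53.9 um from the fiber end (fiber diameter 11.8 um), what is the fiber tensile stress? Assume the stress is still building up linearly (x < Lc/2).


Force balance: sigma_f * (pi*d^2/4) = tau * (pi*d) * x  ->  sigma_f = 4 * tau * x / d
sigma_f = 4 * 55 * 53.9 / 11.8 = 1004.9 MPa

1004.9 MPa


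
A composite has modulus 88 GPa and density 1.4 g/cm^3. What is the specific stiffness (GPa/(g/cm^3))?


Specific stiffness = E/rho = 88/1.4 = 62.9 GPa/(g/cm^3)

62.9 GPa/(g/cm^3)


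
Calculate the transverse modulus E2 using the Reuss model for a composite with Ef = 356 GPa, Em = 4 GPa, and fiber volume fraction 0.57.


1/E2 = Vf/Ef + (1-Vf)/Em = 0.57/356 + 0.43/4
E2 = 9.17 GPa

9.17 GPa


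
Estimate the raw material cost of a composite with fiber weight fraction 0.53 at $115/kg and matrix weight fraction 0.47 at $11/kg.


Cost = cost_f*Wf + cost_m*Wm = 115*0.53 + 11*0.47 = $66.12/kg

$66.12/kg


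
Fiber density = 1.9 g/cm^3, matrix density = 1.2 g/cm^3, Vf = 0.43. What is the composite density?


rho_c = rho_f*Vf + rho_m*(1-Vf) = 1.9*0.43 + 1.2*0.57 = 1.501 g/cm^3

1.501 g/cm^3


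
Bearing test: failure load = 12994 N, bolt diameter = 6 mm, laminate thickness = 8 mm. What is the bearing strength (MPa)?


sigma_br = F/(d*h) = 12994/(6*8) = 270.7 MPa

270.7 MPa


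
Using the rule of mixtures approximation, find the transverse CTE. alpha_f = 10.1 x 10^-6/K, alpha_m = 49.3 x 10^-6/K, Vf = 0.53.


alpha_2 = alpha_f*Vf + alpha_m*(1-Vf) = 10.1*0.53 + 49.3*0.47 = 28.5 x 10^-6/K

28.5 x 10^-6/K


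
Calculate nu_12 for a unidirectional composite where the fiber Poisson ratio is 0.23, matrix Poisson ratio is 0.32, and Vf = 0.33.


nu_12 = nu_f*Vf + nu_m*(1-Vf) = 0.23*0.33 + 0.32*0.67 = 0.2903

0.2903


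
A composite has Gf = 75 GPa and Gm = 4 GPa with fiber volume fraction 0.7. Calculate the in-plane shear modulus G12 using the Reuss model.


1/G12 = Vf/Gf + (1-Vf)/Gm = 0.7/75 + 0.3/4
G12 = 11.86 GPa

11.86 GPa


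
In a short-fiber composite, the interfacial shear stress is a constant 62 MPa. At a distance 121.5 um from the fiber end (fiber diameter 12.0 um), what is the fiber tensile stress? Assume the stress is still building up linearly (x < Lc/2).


Force balance: sigma_f * (pi*d^2/4) = tau * (pi*d) * x  ->  sigma_f = 4 * tau * x / d
sigma_f = 4 * 62 * 121.5 / 12.0 = 2511.0 MPa

2511.0 MPa


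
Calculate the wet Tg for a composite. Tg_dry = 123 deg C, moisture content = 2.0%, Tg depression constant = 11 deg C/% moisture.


Tg_wet = Tg_dry - k*moisture = 123 - 11*2.0 = 101.0 deg C

101.0 deg C


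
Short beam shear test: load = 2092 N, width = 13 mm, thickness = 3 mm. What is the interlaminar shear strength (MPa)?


ILSS = 3F/(4bh) = 3*2092/(4*13*3) = 40.23 MPa

40.23 MPa


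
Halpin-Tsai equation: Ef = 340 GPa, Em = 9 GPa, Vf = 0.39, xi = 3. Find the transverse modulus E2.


eta = (Ef/Em - 1)/(Ef/Em + xi) = (37.7778 - 1)/(37.7778 + 3) = 0.9019
E2 = Em*(1+xi*eta*Vf)/(1-eta*Vf) = 28.53 GPa

28.53 GPa


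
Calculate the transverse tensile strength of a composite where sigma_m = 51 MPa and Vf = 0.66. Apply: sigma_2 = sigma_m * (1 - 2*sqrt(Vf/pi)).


factor = 1 - 2*sqrt(0.66/pi) = 0.0833
sigma_2 = 51 * 0.0833 = 4.25 MPa

4.25 MPa


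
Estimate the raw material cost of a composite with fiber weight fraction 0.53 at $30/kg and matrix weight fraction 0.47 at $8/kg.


Cost = cost_f*Wf + cost_m*Wm = 30*0.53 + 8*0.47 = $19.66/kg

$19.66/kg


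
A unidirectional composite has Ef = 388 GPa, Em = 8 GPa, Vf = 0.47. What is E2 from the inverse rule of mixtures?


1/E2 = Vf/Ef + (1-Vf)/Em = 0.47/388 + 0.53/8
E2 = 14.82 GPa

14.82 GPa


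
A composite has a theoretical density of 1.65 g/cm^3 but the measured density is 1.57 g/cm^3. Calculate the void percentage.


Void% = (rho_theo - rho_actual)/rho_theo * 100 = (1.65 - 1.57)/1.65 * 100 = 4.85%

4.85%


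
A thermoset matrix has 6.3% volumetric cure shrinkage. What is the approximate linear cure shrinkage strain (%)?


Linear shrinkage ≈ vol_shrink/3 = 6.3/3 = 2.1%

2.1%


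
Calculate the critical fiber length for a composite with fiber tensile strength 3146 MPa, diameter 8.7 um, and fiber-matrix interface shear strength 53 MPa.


Lc = sigma_f * d / (2 * tau_i) = 3146 * 8.7 / (2 * 53) = 258.2 um

258.2 um


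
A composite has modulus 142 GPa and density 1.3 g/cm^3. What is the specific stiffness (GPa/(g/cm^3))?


Specific stiffness = E/rho = 142/1.3 = 109.2 GPa/(g/cm^3)

109.2 GPa/(g/cm^3)


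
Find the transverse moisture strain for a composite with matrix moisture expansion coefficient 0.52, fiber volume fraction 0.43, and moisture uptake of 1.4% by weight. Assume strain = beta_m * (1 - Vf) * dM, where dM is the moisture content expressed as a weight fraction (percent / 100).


dM = 1.4/100 = 0.014
strain = beta_m * (1-Vf) * dM = 0.52 * 0.57 * 0.014 = 0.0041496

0.0041496


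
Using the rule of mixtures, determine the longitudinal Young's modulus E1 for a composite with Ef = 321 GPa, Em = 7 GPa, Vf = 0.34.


E1 = Ef*Vf + Em*(1-Vf) = 321*0.34 + 7*0.66 = 113.76 GPa

113.76 GPa


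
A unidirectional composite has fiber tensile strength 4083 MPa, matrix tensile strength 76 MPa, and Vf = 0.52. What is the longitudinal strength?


sigma_1 = sigma_f*Vf + sigma_m*(1-Vf) = 4083*0.52 + 76*0.48 = 2159.6 MPa

2159.6 MPa


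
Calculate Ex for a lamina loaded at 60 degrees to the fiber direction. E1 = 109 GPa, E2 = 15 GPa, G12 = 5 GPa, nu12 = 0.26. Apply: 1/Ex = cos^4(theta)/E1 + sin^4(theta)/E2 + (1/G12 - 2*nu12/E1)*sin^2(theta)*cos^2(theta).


cos^4(60) = 0.0625, sin^4(60) = 0.5625, sin^2(60)*cos^2(60) = 0.1875
1/G12 - 2*nu12/E1 = 1/5 - 2*0.26/109 = 0.195229 GPa^-1
1/Ex = 0.0625/109 + 0.5625/15 + 0.195229*0.1875 = 0.0746789 GPa^-1
Ex = 13.39 GPa

13.39 GPa


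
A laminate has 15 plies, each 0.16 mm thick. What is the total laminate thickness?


h = n * t_ply = 15 * 0.16 = 2.4 mm

2.4 mm


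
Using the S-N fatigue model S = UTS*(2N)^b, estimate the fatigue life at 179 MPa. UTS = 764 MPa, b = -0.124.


N = 0.5 * (S/UTS)^(1/b) = 0.5 * (179/764)^(1/-0.124) = 60471.8551 cycles

60471.8551 cycles


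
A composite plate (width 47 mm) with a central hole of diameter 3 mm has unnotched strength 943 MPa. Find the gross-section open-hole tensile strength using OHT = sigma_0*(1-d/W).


OHT = sigma_0*(1-d/W) = 943*(1-3/47) = 882.8 MPa

882.8 MPa


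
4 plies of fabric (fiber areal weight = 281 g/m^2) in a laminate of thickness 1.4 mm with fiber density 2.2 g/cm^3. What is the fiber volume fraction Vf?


Vf = n * FAW / (rho_f * h * 1000) = 4 * 281 / (2.2 * 1.4 * 1000) = 0.3649

0.3649


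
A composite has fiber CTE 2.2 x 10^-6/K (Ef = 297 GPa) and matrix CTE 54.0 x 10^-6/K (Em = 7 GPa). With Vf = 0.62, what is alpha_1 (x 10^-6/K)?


E1 = Ef*Vf + Em*(1-Vf) = 186.8
alpha_1 = (alpha_f*Ef*Vf + alpha_m*Em*(1-Vf))/E1 = 2.94 x 10^-6/K

2.94 x 10^-6/K


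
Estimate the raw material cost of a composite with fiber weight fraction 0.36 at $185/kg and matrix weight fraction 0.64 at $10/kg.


Cost = cost_f*Wf + cost_m*Wm = 185*0.36 + 10*0.64 = $73.0/kg

$73.0/kg
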